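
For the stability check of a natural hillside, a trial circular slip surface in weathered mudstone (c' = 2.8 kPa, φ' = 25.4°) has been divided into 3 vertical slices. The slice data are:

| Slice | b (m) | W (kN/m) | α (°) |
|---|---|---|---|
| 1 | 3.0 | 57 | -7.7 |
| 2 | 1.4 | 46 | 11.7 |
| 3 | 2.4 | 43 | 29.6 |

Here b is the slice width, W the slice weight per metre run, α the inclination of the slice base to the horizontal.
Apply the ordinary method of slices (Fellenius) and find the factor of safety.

FS = 3.76

Ordinary method of slices: FS = Σ[c'·Δl_i + (W_i cosα_i)·tanφ'] / Σ W_i sinα_i, with Δl_i = b_i / cosα_i.
Slice 1: Δl = 3.0/cos(-7.7°) = 3.027 m; N'_1 = 57·cos(-7.7°) = 56.5; c'Δl = 8.48; W sinα = -7.6
Slice 2: Δl = 1.4/cos11.7° = 1.430 m; N'_2 = 46·cos11.7° = 45.0; c'Δl = 4.00; W sinα = 9.3
Slice 3: Δl = 2.4/cos29.6° = 2.760 m; N'_3 = 43·cos29.6° = 37.4; c'Δl = 7.73; W sinα = 21.2
Σc'Δl = 20.2 kN/m; ΣN' = 138.9 kN/m; ΣW sinα = 22.9 kN/m
Resisting = 20.2 + 138.9·tan25.4° = 20.2 + 66.0 = 86.2 kN/m
FS = 86.2 / 22.9 = 3.758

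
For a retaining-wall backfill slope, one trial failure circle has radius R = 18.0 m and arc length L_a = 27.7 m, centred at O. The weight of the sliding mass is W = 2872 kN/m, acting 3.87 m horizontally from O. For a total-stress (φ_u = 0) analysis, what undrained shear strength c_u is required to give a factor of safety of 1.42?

c_u = 31.7 kPa

FS = c_u·L_a·R / (W·d), so c_u = FS·W·d / (L_a·R).
c_u = 1.42·2872·3.87 / (27.70·18.0) = 15782.8 / 498.60 = 31.65 kPa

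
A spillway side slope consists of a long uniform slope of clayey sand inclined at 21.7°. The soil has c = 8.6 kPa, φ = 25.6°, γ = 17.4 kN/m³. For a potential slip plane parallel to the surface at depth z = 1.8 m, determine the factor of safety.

For an infinite slope with a slip plane parallel to the surface (no pore pressure): FS = [c + γz cos²β tanφ] / [γz sinβ cosβ].
γz = 17.4·1.8 = 31.32 kN/m²
Numerator = 8.6 + 31.32·cos²21.7°·tan25.6° = 8.6 + 31.32·0.8633·0.4791 = 21.555 kPa
Denominator = 31.32·sin21.7°·cos21.7° = 31.32·0.3697·0.9291 = 10.760 kPa
FS = 21.555 / 10.760 = 2.003

FS = 2.00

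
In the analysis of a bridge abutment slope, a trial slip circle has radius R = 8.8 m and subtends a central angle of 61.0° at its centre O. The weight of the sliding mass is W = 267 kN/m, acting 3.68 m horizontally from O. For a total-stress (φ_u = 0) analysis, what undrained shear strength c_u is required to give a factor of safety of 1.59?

FS = c_u·L_a·R / (W·d), so c_u = FS·W·d / (L_a·R).
Arc length L_a = R·θ = 8.8·(61.0°·π/180) = 8.8·1.0647 = 9.37 m
c_u = 1.59·267·3.68 / (9.37·8.8) = 1562.3 / 82.45 = 18.95 kPa

c_u = 18.9 kPa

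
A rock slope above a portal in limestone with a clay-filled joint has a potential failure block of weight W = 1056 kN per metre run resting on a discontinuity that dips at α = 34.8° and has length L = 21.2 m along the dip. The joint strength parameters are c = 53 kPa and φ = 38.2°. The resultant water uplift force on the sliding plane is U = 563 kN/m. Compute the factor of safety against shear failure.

Resolving the block weight along and normal to the plane and applying the Mohr–Coulomb strength on the joint:
N' = W cosα − U = 1056·cos34.8° − 563 = 304.1 kN/m
Driving force T = W sinα = 1056·sin34.8° = 602.7 kN/m
Resisting force R = c·L + N'·tanφ = 53·21.2 + 304.1·tan38.2° = 1123.6 + 239.3 = 1362.9 kN/m
FS = R / T = 1362.9 / 602.7 = 2.261

FS = 2.26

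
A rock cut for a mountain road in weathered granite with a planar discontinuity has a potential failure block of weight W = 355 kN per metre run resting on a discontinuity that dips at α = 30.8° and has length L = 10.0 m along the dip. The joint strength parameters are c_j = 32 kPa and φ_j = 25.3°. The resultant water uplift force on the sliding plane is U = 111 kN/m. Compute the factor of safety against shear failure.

FS = 2.26

Resolving the block weight along and normal to the plane and applying the Mohr–Coulomb strength on the joint:
N' = W cosα − U = 355·cos30.8° − 111 = 193.9 kN/m
Driving force T = W sinα = 355·sin30.8° = 181.8 kN/m
Resisting force R = c_j·L + N'·tanφ_j = 32·10.0 + 193.9·tan25.3° = 320.0 + 91.7 = 411.7 kN/m
FS = R / T = 411.7 / 181.8 = 2.265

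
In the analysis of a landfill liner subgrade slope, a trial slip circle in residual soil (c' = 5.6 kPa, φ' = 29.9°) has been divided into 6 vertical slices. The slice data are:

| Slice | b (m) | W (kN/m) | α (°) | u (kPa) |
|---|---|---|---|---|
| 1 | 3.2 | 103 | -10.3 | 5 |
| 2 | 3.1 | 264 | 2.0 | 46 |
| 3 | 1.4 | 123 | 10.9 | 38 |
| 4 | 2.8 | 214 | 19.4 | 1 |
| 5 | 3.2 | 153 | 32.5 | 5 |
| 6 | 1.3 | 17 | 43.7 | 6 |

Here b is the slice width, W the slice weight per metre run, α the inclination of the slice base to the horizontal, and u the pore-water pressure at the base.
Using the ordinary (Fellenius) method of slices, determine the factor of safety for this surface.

FS = 2.38

Ordinary method of slices: FS = Σ[c'·Δl_i + (W_i cosα_i − u_i·Δl_i)·tanφ'] / Σ W_i sinα_i, with Δl_i = b_i / cosα_i.
Slice 1: Δl = 3.2/cos(-10.3°) = 3.252 m; N'_1 = 103·cos(-10.3°) − 5·3.252 = 85.1; c'Δl = 18.21; W sinα = -18.4
Slice 2: Δl = 3.1/cos2.0° = 3.102 m; N'_2 = 264·cos2.0° − 46·3.102 = 121.2; c'Δl = 17.37; W sinα = 9.2
Slice 3: Δl = 1.4/cos10.9° = 1.426 m; N'_3 = 123·cos10.9° − 38·1.426 = 66.6; c'Δl = 7.98; W sinα = 23.3
Slice 4: Δl = 2.8/cos19.4° = 2.969 m; N'_4 = 214·cos19.4° − 1·2.969 = 198.9; c'Δl = 16.62; W sinα = 71.1
Slice 5: Δl = 3.2/cos32.5° = 3.794 m; N'_5 = 153·cos32.5° − 5·3.794 = 110.1; c'Δl = 21.25; W sinα = 82.2
Slice 6: Δl = 1.3/cos43.7° = 1.798 m; N'_6 = 17·cos43.7° − 6·1.798 = 1.5; c'Δl = 10.07; W sinα = 11.7
Σc'Δl = 91.5 kN/m; ΣN' = 583.3 kN/m; ΣW sinα = 179.1 kN/m
Resisting = 91.5 + 583.3·tan29.9° = 91.5 + 335.4 = 426.9 kN/m
FS = 426.9 / 179.1 = 2.384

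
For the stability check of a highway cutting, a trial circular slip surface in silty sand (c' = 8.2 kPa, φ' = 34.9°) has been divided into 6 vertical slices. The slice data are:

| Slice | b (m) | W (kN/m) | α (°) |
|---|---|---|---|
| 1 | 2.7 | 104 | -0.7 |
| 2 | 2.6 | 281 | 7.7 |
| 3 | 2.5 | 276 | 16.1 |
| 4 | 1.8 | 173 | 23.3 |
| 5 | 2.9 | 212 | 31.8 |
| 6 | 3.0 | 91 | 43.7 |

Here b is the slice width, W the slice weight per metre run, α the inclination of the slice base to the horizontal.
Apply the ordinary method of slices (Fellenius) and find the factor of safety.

Ordinary method of slices: FS = Σ[c'·Δl_i + (W_i cosα_i)·tanφ'] / Σ W_i sinα_i, with Δl_i = b_i / cosα_i.
Slice 1: Δl = 2.7/cos(-0.7°) = 2.700 m; N'_1 = 104·cos(-0.7°) = 104.0; c'Δl = 22.14; W sinα = -1.3
Slice 2: Δl = 2.6/cos7.7° = 2.624 m; N'_2 = 281·cos7.7° = 278.5; c'Δl = 21.51; W sinα = 37.7
Slice 3: Δl = 2.5/cos16.1° = 2.602 m; N'_3 = 276·cos16.1° = 265.2; c'Δl = 21.34; W sinα = 76.5
Slice 4: Δl = 1.8/cos23.3° = 1.960 m; N'_4 = 173·cos23.3° = 158.9; c'Δl = 16.07; W sinα = 68.4
Slice 5: Δl = 2.9/cos31.8° = 3.412 m; N'_5 = 212·cos31.8° = 180.2; c'Δl = 27.98; W sinα = 111.7
Slice 6: Δl = 3.0/cos43.7° = 4.150 m; N'_6 = 91·cos43.7° = 65.8; c'Δl = 34.03; W sinα = 62.9
Σc'Δl = 143.1 kN/m; ΣN' = 1052.5 kN/m; ΣW sinα = 355.9 kN/m
Resisting = 143.1 + 1052.5·tan34.9° = 143.1 + 734.2 = 877.3 kN/m
FS = 877.3 / 355.9 = 2.465

FS = 2.46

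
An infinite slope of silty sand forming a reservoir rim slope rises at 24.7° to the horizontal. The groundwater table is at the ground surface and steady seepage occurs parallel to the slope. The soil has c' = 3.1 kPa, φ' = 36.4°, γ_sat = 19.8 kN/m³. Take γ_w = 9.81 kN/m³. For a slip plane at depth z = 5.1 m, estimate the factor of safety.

With seepage parallel to the slope and the water table at the surface, the effective normal stress on the slip plane uses the buoyant unit weight γ' = γ_sat − γ_w while the driving shear stress uses γ_sat:
FS = [c' + γ' z cos²β tanφ'] / [γ_sat z sinβ cosβ]
γ' = 19.8 − 9.81 = 9.99 kN/m³
Numerator = 3.1 + 9.99·5.1·cos²24.7°·tan36.4° = 3.1 + 9.99·5.1·0.8254·0.7373 = 34.104 kPa
Denominator = 19.8·5.1·sin24.7°·cos24.7° = 19.8·5.1·0.4179·0.9085 = 38.336 kPa
FS = 34.104 / 38.336 = 0.890

FS = 0.89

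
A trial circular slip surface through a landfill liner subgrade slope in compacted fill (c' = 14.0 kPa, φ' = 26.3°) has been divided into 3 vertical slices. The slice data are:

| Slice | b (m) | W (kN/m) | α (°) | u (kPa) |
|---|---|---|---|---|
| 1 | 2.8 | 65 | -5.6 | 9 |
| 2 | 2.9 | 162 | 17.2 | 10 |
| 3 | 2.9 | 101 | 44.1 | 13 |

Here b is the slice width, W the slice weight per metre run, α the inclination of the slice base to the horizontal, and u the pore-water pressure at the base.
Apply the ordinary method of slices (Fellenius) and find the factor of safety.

FS = 2.05

Ordinary method of slices: FS = Σ[c'·Δl_i + (W_i cosα_i − u_i·Δl_i)·tanφ'] / Σ W_i sinα_i, with Δl_i = b_i / cosα_i.
Slice 1: Δl = 2.8/cos(-5.6°) = 2.813 m; N'_1 = 65·cos(-5.6°) − 9·2.813 = 39.4; c'Δl = 39.39; W sinα = -6.3
Slice 2: Δl = 2.9/cos17.2° = 3.036 m; N'_2 = 162·cos17.2° − 10·3.036 = 124.4; c'Δl = 42.50; W sinα = 47.9
Slice 3: Δl = 2.9/cos44.1° = 4.038 m; N'_3 = 101·cos44.1° − 13·4.038 = 20.0; c'Δl = 56.54; W sinα = 70.3
Σc'Δl = 138.4 kN/m; ΣN' = 183.8 kN/m; ΣW sinα = 111.8 kN/m
Resisting = 138.4 + 183.8·tan26.3° = 138.4 + 90.8 = 229.3 kN/m
FS = 229.3 / 111.8 = 2.050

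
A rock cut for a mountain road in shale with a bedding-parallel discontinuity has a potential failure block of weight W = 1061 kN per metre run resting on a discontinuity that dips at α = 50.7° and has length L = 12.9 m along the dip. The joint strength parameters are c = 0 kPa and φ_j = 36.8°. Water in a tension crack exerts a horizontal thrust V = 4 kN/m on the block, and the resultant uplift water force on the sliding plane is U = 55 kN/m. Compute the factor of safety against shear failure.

FS = 0.56

Resolving the block weight along and normal to the plane and applying the Mohr–Coulomb strength on the joint:
N' = W cosα − U − V sinα = 1061·cos50.7° − 55 − 4·sin50.7° = 613.9 kN/m
Driving force T = W sinα + V cosα = 1061·sin50.7° + 4·cos50.7° = 823.6 kN/m
Resisting force R = c·L + N'·tanφ_j = 0·12.9 + 613.9·tan36.8° = 0.0 + 459.3 = 459.3 kN/m
FS = R / T = 459.3 / 823.6 = 0.558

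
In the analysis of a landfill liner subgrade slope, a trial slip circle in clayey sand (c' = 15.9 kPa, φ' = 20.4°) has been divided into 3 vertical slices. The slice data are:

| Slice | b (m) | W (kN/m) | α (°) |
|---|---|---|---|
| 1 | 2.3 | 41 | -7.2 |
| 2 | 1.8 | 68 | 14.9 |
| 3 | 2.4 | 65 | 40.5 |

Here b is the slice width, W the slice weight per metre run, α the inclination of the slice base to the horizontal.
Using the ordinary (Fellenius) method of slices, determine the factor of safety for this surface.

FS = 3.20

Ordinary method of slices: FS = Σ[c'·Δl_i + (W_i cosα_i)·tanφ'] / Σ W_i sinα_i, with Δl_i = b_i / cosα_i.
Slice 1: Δl = 2.3/cos(-7.2°) = 2.318 m; N'_1 = 41·cos(-7.2°) = 40.7; c'Δl = 36.86; W sinα = -5.1
Slice 2: Δl = 1.8/cos14.9° = 1.863 m; N'_2 = 68·cos14.9° = 65.7; c'Δl = 29.62; W sinα = 17.5
Slice 3: Δl = 2.4/cos40.5° = 3.156 m; N'_3 = 65·cos40.5° = 49.4; c'Δl = 50.18; W sinα = 42.2
Σc'Δl = 116.7 kN/m; ΣN' = 155.8 kN/m; ΣW sinα = 54.6 kN/m
Resisting = 116.7 + 155.8·tan20.4° = 116.7 + 57.9 = 174.6 kN/m
FS = 174.6 / 54.6 = 3.200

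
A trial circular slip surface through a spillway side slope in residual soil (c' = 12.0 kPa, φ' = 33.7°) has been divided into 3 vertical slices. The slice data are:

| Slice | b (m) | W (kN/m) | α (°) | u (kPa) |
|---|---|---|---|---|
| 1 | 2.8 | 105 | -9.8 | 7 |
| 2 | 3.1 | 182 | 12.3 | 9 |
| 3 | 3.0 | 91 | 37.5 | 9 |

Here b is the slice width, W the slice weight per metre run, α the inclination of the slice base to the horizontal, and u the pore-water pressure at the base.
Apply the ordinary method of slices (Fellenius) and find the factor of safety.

FS = 3.91

Ordinary method of slices: FS = Σ[c'·Δl_i + (W_i cosα_i − u_i·Δl_i)·tanφ'] / Σ W_i sinα_i, with Δl_i = b_i / cosα_i.
Slice 1: Δl = 2.8/cos(-9.8°) = 2.841 m; N'_1 = 105·cos(-9.8°) − 7·2.841 = 83.6; c'Δl = 34.10; W sinα = -17.9
Slice 2: Δl = 3.1/cos12.3° = 3.173 m; N'_2 = 182·cos12.3° − 9·3.173 = 149.3; c'Δl = 38.07; W sinα = 38.8
Slice 3: Δl = 3.0/cos37.5° = 3.781 m; N'_3 = 91·cos37.5° − 9·3.781 = 38.2; c'Δl = 45.38; W sinα = 55.4
Σc'Δl = 117.5 kN/m; ΣN' = 271.0 kN/m; ΣW sinα = 76.3 kN/m
Resisting = 117.5 + 271.0·tan33.7° = 117.5 + 180.7 = 298.3 kN/m
FS = 298.3 / 76.3 = 3.910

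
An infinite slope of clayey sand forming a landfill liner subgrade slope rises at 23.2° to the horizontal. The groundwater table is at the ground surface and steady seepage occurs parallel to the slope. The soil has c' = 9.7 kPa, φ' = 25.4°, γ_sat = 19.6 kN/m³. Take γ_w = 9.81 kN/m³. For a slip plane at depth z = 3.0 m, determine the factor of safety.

FS = 1.01

With seepage parallel to the slope and the water table at the surface, the effective normal stress on the slip plane uses the buoyant unit weight γ' = γ_sat − γ_w while the driving shear stress uses γ_sat:
FS = [c' + γ' z cos²β tanφ'] / [γ_sat z sinβ cosβ]
γ' = 19.6 − 9.81 = 9.79 kN/m³
Numerator = 9.7 + 9.79·3.0·cos²23.2°·tan25.4° = 9.7 + 9.79·3.0·0.8448·0.4748 = 21.482 kPa
Denominator = 19.6·3.0·sin23.2°·cos23.2° = 19.6·3.0·0.3939·0.9191 = 21.291 kPa
FS = 21.482 / 21.291 = 1.009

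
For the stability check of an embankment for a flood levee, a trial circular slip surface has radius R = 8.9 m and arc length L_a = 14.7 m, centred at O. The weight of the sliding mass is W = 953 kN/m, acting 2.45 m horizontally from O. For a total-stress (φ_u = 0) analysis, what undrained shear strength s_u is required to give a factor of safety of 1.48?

FS = s_u·L_a·R / (W·d), so s_u = FS·W·d / (L_a·R).
s_u = 1.48·953·2.45 / (14.70·8.9) = 3455.6 / 130.83 = 26.41 kPa

s_u = 26.4 kPa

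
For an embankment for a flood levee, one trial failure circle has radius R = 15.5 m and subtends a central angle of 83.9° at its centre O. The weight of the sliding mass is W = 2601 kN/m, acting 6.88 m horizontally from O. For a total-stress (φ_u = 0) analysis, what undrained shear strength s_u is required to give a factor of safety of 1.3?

FS = s_u·L_a·R / (W·d), so s_u = FS·W·d / (L_a·R).
Arc length L_a = R·θ = 15.5·(83.9°·π/180) = 15.5·1.4643 = 22.70 m
s_u = 1.3·2601·6.88 / (22.70·15.5) = 23263.3 / 351.81 = 66.13 kPa

s_u = 66.1 kPa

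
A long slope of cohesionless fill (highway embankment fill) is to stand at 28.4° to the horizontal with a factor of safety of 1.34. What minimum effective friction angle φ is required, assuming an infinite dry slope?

φ = 35.9°

FS = tanφ/tanβ ⇒ tanφ = FS · tanβ = 1.34 · tan28.4° = 0.7245
φ = arctan(0.7245) = 35.92°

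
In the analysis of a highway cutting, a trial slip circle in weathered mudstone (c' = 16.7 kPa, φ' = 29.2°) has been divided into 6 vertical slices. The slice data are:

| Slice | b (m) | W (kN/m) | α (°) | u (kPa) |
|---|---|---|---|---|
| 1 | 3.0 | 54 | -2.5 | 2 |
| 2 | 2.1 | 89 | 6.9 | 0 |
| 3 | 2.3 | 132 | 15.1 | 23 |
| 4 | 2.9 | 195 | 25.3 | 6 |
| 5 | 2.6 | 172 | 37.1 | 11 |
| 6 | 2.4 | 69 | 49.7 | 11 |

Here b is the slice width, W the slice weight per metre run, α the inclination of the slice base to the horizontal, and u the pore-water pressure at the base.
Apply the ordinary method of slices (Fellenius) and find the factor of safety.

Ordinary method of slices: FS = Σ[c'·Δl_i + (W_i cosα_i − u_i·Δl_i)·tanφ'] / Σ W_i sinα_i, with Δl_i = b_i / cosα_i.
Slice 1: Δl = 3.0/cos(-2.5°) = 3.003 m; N'_1 = 54·cos(-2.5°) − 2·3.003 = 47.9; c'Δl = 50.15; W sinα = -2.4
Slice 2: Δl = 2.1/cos6.9° = 2.115 m; N'_2 = 89·cos6.9° − 0·2.115 = 88.4; c'Δl = 35.33; W sinα = 10.7
Slice 3: Δl = 2.3/cos15.1° = 2.382 m; N'_3 = 132·cos15.1° − 23·2.382 = 72.7; c'Δl = 39.78; W sinα = 34.4
Slice 4: Δl = 2.9/cos25.3° = 3.208 m; N'_4 = 195·cos25.3° − 6·3.208 = 157.1; c'Δl = 53.57; W sinα = 83.3
Slice 5: Δl = 2.6/cos37.1° = 3.260 m; N'_5 = 172·cos37.1° − 11·3.260 = 101.3; c'Δl = 54.44; W sinα = 103.8
Slice 6: Δl = 2.4/cos49.7° = 3.711 m; N'_6 = 69·cos49.7° − 11·3.711 = 3.8; c'Δl = 61.97; W sinα = 52.6
Σc'Δl = 295.2 kN/m; ΣN' = 471.1 kN/m; ΣW sinα = 282.4 kN/m
Resisting = 295.2 + 471.1·tan29.2° = 295.2 + 263.3 = 558.5 kN/m
FS = 558.5 / 282.4 = 1.978

FS = 1.98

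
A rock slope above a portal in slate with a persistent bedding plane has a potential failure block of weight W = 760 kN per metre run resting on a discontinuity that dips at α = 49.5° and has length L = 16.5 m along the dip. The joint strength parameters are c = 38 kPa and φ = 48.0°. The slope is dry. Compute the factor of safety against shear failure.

Resolving the block weight along and normal to the plane and applying the Mohr–Coulomb strength on the joint:
N' = W cosα = 760·cos49.5° = 493.6 kN/m
Driving force T = W sinα = 760·sin49.5° = 577.9 kN/m
Resisting force R = c·L + N'·tanφ = 38·16.5 + 493.6·tan48.0° = 627.0 + 548.2 = 1175.2 kN/m
FS = R / T = 1175.2 / 577.9 = 2.033

FS = 2.03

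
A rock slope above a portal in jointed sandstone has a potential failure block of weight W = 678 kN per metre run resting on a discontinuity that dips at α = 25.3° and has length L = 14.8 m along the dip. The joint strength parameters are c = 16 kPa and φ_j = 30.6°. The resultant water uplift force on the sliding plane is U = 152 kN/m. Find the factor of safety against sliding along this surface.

FS = 1.76

Resolving the block weight along and normal to the plane and applying the Mohr–Coulomb strength on the joint:
N' = W cosα − U = 678·cos25.3° − 152 = 461.0 kN/m
Driving force T = W sinα = 678·sin25.3° = 289.7 kN/m
Resisting force R = c·L + N'·tanφ_j = 16·14.8 + 461.0·tan30.6° = 236.8 + 272.6 = 509.4 kN/m
FS = R / T = 509.4 / 289.7 = 1.758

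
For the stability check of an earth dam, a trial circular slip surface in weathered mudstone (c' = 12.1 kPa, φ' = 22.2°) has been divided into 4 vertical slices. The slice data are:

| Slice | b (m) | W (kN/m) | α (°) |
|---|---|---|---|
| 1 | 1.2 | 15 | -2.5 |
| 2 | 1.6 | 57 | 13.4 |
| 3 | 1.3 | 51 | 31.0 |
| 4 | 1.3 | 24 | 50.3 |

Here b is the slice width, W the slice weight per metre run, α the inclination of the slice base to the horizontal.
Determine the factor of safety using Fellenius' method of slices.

Ordinary method of slices: FS = Σ[c'·Δl_i + (W_i cosα_i)·tanφ'] / Σ W_i sinα_i, with Δl_i = b_i / cosα_i.
Slice 1: Δl = 1.2/cos(-2.5°) = 1.201 m; N'_1 = 15·cos(-2.5°) = 15.0; c'Δl = 14.53; W sinα = -0.7
Slice 2: Δl = 1.6/cos13.4° = 1.645 m; N'_2 = 57·cos13.4° = 55.4; c'Δl = 19.90; W sinα = 13.2
Slice 3: Δl = 1.3/cos31.0° = 1.517 m; N'_3 = 51·cos31.0° = 43.7; c'Δl = 18.35; W sinα = 26.3
Slice 4: Δl = 1.3/cos50.3° = 2.035 m; N'_4 = 24·cos50.3° = 15.3; c'Δl = 24.63; W sinα = 18.5
Σc'Δl = 77.4 kN/m; ΣN' = 129.5 kN/m; ΣW sinα = 57.3 kN/m
Resisting = 77.4 + 129.5·tan22.2° = 77.4 + 52.8 = 130.3 kN/m
FS = 130.3 / 57.3 = 2.274

FS = 2.27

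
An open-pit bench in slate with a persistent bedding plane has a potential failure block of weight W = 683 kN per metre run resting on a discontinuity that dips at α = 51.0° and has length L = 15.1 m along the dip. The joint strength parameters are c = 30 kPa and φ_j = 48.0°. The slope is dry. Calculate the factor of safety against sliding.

Resolving the block weight along and normal to the plane and applying the Mohr–Coulomb strength on the joint:
N' = W cosα = 683·cos51.0° = 429.8 kN/m
Driving force T = W sinα = 683·sin51.0° = 530.8 kN/m
Resisting force R = c·L + N'·tanφ_j = 30·15.1 + 429.8·tan48.0° = 453.0 + 477.4 = 930.4 kN/m
FS = R / T = 930.4 / 530.8 = 1.753

FS = 1.75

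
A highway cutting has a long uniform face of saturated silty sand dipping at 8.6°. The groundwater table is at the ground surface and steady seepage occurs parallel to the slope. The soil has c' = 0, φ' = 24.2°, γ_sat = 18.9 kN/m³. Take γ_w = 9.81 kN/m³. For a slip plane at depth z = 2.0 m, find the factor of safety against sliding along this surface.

FS = 1.43

With seepage parallel to the slope and the water table at the surface, the effective normal stress on the slip plane uses the buoyant unit weight γ' = γ_sat − γ_w while the driving shear stress uses γ_sat:
FS = [c' + γ' z cos²β tanφ'] / [γ_sat z sinβ cosβ]
(For c' = 0 this reduces to FS = (γ'/γ_sat)·tanφ'/tanβ.)
γ' = 18.9 − 9.81 = 9.09 kN/m³
Numerator = 0.0 + 9.09·2.0·cos²8.6°·tan24.2° = 0.0 + 9.09·2.0·0.9776·0.4494 = 7.988 kPa
Denominator = 18.9·2.0·sin8.6°·cos8.6° = 18.9·2.0·0.1495·0.9888 = 5.589 kPa
FS = 7.988 / 5.589 = 1.429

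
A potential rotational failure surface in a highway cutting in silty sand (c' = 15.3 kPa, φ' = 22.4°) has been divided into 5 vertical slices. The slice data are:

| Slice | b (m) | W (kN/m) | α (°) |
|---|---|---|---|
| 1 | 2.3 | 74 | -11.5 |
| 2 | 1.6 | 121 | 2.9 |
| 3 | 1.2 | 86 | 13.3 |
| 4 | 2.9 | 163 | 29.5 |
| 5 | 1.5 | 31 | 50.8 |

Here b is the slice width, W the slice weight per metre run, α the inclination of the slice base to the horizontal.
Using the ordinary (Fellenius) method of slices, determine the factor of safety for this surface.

FS = 3.01

Ordinary method of slices: FS = Σ[c'·Δl_i + (W_i cosα_i)·tanφ'] / Σ W_i sinα_i, with Δl_i = b_i / cosα_i.
Slice 1: Δl = 2.3/cos(-11.5°) = 2.347 m; N'_1 = 74·cos(-11.5°) = 72.5; c'Δl = 35.91; W sinα = -14.8
Slice 2: Δl = 1.6/cos2.9° = 1.602 m; N'_2 = 121·cos2.9° = 120.8; c'Δl = 24.51; W sinα = 6.1
Slice 3: Δl = 1.2/cos13.3° = 1.233 m; N'_3 = 86·cos13.3° = 83.7; c'Δl = 18.87; W sinα = 19.8
Slice 4: Δl = 2.9/cos29.5° = 3.332 m; N'_4 = 163·cos29.5° = 141.9; c'Δl = 50.98; W sinα = 80.3
Slice 5: Δl = 1.5/cos50.8° = 2.373 m; N'_5 = 31·cos50.8° = 19.6; c'Δl = 36.31; W sinα = 24.0
Σc'Δl = 166.6 kN/m; ΣN' = 438.5 kN/m; ΣW sinα = 115.4 kN/m
Resisting = 166.6 + 438.5·tan22.4° = 166.6 + 180.7 = 347.3 kN/m
FS = 347.3 / 115.4 = 3.009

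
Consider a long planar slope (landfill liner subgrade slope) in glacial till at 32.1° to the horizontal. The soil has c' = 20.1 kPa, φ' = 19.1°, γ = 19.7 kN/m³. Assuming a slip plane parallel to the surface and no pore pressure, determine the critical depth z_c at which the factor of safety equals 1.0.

Setting FS = 1.00 in FS = [c' + γz cos²β tanφ'] / [γz sinβ cosβ] and solving for z:
z = c' / [γ cosβ (FS·sinβ − cosβ·tanφ')]
  = 20.1 / [19.7·cos32.1°·(1.00·sin32.1° − cos32.1°·tan19.1°)]
  = 20.1 / [19.7·0.8471·(1.00·0.5314 − 0.8471·0.3463)]
  = 20.1 / 3.9728 = 5.059 m

z_c = 5.06 m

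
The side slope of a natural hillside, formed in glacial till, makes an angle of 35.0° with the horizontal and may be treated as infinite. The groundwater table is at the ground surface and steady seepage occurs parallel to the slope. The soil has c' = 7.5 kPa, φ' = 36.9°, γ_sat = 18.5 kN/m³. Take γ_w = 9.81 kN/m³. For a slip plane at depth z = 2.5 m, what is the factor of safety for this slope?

With seepage parallel to the slope and the water table at the surface, the effective normal stress on the slip plane uses the buoyant unit weight γ' = γ_sat − γ_w while the driving shear stress uses γ_sat:
FS = [c' + γ' z cos²β tanφ'] / [γ_sat z sinβ cosβ]
γ' = 18.5 − 9.81 = 8.69 kN/m³
Numerator = 7.5 + 8.69·2.5·cos²35.0°·tan36.9° = 7.5 + 8.69·2.5·0.6710·0.7508 = 18.445 kPa
Denominator = 18.5·2.5·sin35.0°·cos35.0° = 18.5·2.5·0.5736·0.8192 = 21.730 kPa
FS = 18.445 / 21.730 = 0.849

FS = 0.85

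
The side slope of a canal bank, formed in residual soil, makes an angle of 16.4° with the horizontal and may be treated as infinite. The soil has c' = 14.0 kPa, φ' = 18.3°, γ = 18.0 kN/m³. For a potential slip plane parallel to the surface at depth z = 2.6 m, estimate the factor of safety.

For an infinite slope with a slip plane parallel to the surface (no pore pressure): FS = [c' + γz cos²β tanφ'] / [γz sinβ cosβ].
γz = 18.0·2.6 = 46.80 kN/m²
Numerator = 14.0 + 46.80·cos²16.4°·tan18.3° = 14.0 + 46.80·0.9203·0.3307 = 28.244 kPa
Denominator = 46.80·sin16.4°·cos16.4° = 46.80·0.2823·0.9593 = 12.676 kPa
FS = 28.244 / 12.676 = 2.228

FS = 2.23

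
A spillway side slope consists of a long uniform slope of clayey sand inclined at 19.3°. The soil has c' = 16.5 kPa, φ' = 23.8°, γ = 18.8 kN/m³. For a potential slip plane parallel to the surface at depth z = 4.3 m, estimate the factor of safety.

For an infinite slope with a slip plane parallel to the surface (no pore pressure): FS = [c' + γz cos²β tanφ'] / [γz sinβ cosβ].
γz = 18.8·4.3 = 80.84 kN/m²
Numerator = 16.5 + 80.84·cos²19.3°·tan23.8° = 16.5 + 80.84·0.8908·0.4411 = 48.260 kPa
Denominator = 80.84·sin19.3°·cos19.3° = 80.84·0.3305·0.9438 = 25.217 kPa
FS = 48.260 / 25.217 = 1.914

FS = 1.91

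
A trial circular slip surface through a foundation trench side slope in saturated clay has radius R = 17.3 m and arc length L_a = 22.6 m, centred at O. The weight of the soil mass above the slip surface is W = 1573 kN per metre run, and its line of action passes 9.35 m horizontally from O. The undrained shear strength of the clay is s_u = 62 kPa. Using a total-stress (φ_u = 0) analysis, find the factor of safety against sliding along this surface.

FS = 1.65

Taking moments about the centre O, the resisting moment is provided by the undrained shear strength acting along the arc:
M_R = s_u·L_a·R = 62·22.60·17.3 = 24240.8 kN·m/m
M_D = W·d = 1573·9.35 = 14707.5 kN·m/m
FS = M_R / M_D = 24240.8 / 14707.5 = 1.648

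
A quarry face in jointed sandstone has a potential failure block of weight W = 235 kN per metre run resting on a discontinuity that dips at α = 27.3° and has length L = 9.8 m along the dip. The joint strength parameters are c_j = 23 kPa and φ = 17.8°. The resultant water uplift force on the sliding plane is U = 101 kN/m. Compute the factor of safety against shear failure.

Resolving the block weight along and normal to the plane and applying the Mohr–Coulomb strength on the joint:
N' = W cosα − U = 235·cos27.3° − 101 = 107.8 kN/m
Driving force T = W sinα = 235·sin27.3° = 107.8 kN/m
Resisting force R = c_j·L + N'·tanφ = 23·9.8 + 107.8·tan17.8° = 225.4 + 34.6 = 260.0 kN/m
FS = R / T = 260.0 / 107.8 = 2.412

FS = 2.41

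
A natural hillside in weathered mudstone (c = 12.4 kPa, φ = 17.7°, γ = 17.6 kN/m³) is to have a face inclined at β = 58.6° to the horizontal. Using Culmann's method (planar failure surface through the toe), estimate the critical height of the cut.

H_c = 9.39 m

Culmann's analysis gives the critical failure plane at α_cr = (β + φ)/2 = (58.6 + 17.7)/2 = 38.1°, and the critical height
H_c = (4c/γ) · sinβ cosφ / [1 − cos(β − φ)]
    = (4·12.4/17.6) · sin58.6°·cos17.7° / [1 − cos(40.9°)]
    = 2.818 · 0.8536·0.9527 / [1 − 0.7559]
    = 2.818 · 0.8131 / 0.2441
    = 9.39 m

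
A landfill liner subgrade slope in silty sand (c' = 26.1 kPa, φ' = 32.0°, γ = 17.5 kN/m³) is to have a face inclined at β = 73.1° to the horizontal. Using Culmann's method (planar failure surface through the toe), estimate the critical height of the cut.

Culmann's analysis gives the critical failure plane at α_cr = (β + φ')/2 = (73.1 + 32.0)/2 = 52.5°, and the critical height
H_c = (4c'/γ) · sinβ cosφ' / [1 − cos(β − φ')]
    = (4·26.1/17.5) · sin73.1°·cos32.0° / [1 − cos(41.1°)]
    = 5.966 · 0.9568·0.8480 / [1 − 0.7536]
    = 5.966 · 0.8114 / 0.2464
    = 19.64 m

H_c = 19.64 m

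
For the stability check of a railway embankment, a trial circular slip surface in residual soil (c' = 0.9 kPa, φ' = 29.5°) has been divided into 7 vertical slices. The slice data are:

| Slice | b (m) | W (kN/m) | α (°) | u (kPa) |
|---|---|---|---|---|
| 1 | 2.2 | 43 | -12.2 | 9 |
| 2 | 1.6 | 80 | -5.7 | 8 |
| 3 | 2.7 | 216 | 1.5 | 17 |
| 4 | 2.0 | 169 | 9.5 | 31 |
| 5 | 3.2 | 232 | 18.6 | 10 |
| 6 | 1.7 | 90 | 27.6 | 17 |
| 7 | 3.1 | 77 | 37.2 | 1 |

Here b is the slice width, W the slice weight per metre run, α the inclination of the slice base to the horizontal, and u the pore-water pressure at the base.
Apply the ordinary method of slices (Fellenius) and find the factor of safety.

Ordinary method of slices: FS = Σ[c'·Δl_i + (W_i cosα_i − u_i·Δl_i)·tanφ'] / Σ W_i sinα_i, with Δl_i = b_i / cosα_i.
Slice 1: Δl = 2.2/cos(-12.2°) = 2.251 m; N'_1 = 43·cos(-12.2°) − 9·2.251 = 21.8; c'Δl = 2.03; W sinα = -9.1
Slice 2: Δl = 1.6/cos(-5.7°) = 1.608 m; N'_2 = 80·cos(-5.7°) − 8·1.608 = 66.7; c'Δl = 1.45; W sinα = -7.9
Slice 3: Δl = 2.7/cos1.5° = 2.701 m; N'_3 = 216·cos1.5° − 17·2.701 = 170.0; c'Δl = 2.43; W sinα = 5.7
Slice 4: Δl = 2.0/cos9.5° = 2.028 m; N'_4 = 169·cos9.5° − 31·2.028 = 103.8; c'Δl = 1.83; W sinα = 27.9
Slice 5: Δl = 3.2/cos18.6° = 3.376 m; N'_5 = 232·cos18.6° − 10·3.376 = 186.1; c'Δl = 3.04; W sinα = 74.0
Slice 6: Δl = 1.7/cos27.6° = 1.918 m; N'_6 = 90·cos27.6° − 17·1.918 = 47.1; c'Δl = 1.73; W sinα = 41.7
Slice 7: Δl = 3.1/cos37.2° = 3.892 m; N'_7 = 77·cos37.2° − 1·3.892 = 57.4; c'Δl = 3.50; W sinα = 46.6
Σc'Δl = 16.0 kN/m; ΣN' = 653.0 kN/m; ΣW sinα = 178.8 kN/m
Resisting = 16.0 + 653.0·tan29.5° = 16.0 + 369.5 = 385.5 kN/m
FS = 385.5 / 178.8 = 2.156

FS = 2.16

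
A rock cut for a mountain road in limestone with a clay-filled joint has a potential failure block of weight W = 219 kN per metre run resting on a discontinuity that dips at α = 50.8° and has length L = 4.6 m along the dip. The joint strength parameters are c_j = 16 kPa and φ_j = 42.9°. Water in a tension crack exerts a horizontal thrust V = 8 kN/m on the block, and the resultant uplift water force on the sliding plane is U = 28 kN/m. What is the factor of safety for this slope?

Resolving the block weight along and normal to the plane and applying the Mohr–Coulomb strength on the joint:
N' = W cosα − U − V sinα = 219·cos50.8° − 28 − 8·sin50.8° = 104.2 kN/m
Driving force T = W sinα + V cosα = 219·sin50.8° + 8·cos50.8° = 174.8 kN/m
Resisting force R = c_j·L + N'·tanφ_j = 16·4.6 + 104.2·tan42.9° = 73.6 + 96.8 = 170.4 kN/m
FS = R / T = 170.4 / 174.8 = 0.975

FS = 0.98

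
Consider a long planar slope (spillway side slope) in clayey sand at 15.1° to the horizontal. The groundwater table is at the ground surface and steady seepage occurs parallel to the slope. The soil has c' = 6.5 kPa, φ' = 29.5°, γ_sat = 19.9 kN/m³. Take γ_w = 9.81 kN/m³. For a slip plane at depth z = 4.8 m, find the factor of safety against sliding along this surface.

FS = 1.33

With seepage parallel to the slope and the water table at the surface, the effective normal stress on the slip plane uses the buoyant unit weight γ' = γ_sat − γ_w while the driving shear stress uses γ_sat:
FS = [c' + γ' z cos²β tanφ'] / [γ_sat z sinβ cosβ]
γ' = 19.9 − 9.81 = 10.09 kN/m³
Numerator = 6.5 + 10.09·4.8·cos²15.1°·tan29.5° = 6.5 + 10.09·4.8·0.9321·0.5658 = 32.042 kPa
Denominator = 19.9·4.8·sin15.1°·cos15.1° = 19.9·4.8·0.2605·0.9655 = 24.024 kPa
FS = 32.042 / 24.024 = 1.334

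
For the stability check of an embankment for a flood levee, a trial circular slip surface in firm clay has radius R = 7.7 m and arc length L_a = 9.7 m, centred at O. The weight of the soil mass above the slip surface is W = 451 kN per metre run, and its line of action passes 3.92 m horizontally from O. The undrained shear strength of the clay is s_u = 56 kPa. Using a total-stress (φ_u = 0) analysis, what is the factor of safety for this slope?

FS = 2.37

Taking moments about the centre O, the resisting moment is provided by the undrained shear strength acting along the arc:
M_R = s_u·L_a·R = 56·9.70·7.7 = 4182.6 kN·m/m
M_D = W·d = 451·3.92 = 1767.9 kN·m/m
FS = M_R / M_D = 4182.6 / 1767.9 = 2.366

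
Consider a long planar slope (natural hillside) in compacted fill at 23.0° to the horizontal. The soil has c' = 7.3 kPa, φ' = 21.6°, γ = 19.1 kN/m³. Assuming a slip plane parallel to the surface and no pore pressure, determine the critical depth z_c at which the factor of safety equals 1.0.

z_c = 15.80 m

Setting FS = 1.00 in FS = [c' + γz cos²β tanφ'] / [γz sinβ cosβ] and solving for z:
z = c' / [γ cosβ (FS·sinβ − cosβ·tanφ')]
  = 7.3 / [19.1·cos23.0°·(1.00·sin23.0° − cos23.0°·tan21.6°)]
  = 7.3 / [19.1·0.9205·(1.00·0.3907 − 0.9205·0.3959)]
  = 7.3 / 0.4620 = 15.801 m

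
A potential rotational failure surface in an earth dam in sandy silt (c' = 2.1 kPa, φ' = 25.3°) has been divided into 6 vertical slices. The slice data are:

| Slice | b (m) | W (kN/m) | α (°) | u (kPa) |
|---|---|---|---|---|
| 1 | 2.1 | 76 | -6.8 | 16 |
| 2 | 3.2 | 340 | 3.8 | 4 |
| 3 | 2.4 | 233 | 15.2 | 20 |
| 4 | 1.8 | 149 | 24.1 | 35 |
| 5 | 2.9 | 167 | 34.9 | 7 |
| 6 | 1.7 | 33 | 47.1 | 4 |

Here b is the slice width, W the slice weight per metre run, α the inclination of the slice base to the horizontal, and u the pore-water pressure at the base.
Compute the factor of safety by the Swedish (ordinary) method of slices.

FS = 1.49

Ordinary method of slices: FS = Σ[c'·Δl_i + (W_i cosα_i − u_i·Δl_i)·tanφ'] / Σ W_i sinα_i, with Δl_i = b_i / cosα_i.
Slice 1: Δl = 2.1/cos(-6.8°) = 2.115 m; N'_1 = 76·cos(-6.8°) − 16·2.115 = 41.6; c'Δl = 4.44; W sinα = -9.0
Slice 2: Δl = 3.2/cos3.8° = 3.207 m; N'_2 = 340·cos3.8° − 4·3.207 = 326.4; c'Δl = 6.73; W sinα = 22.5
Slice 3: Δl = 2.4/cos15.2° = 2.487 m; N'_3 = 233·cos15.2° − 20·2.487 = 175.1; c'Δl = 5.22; W sinα = 61.1
Slice 4: Δl = 1.8/cos24.1° = 1.972 m; N'_4 = 149·cos24.1° − 35·1.972 = 67.0; c'Δl = 4.14; W sinα = 60.8
Slice 5: Δl = 2.9/cos34.9° = 3.536 m; N'_5 = 167·cos34.9° − 7·3.536 = 112.2; c'Δl = 7.43; W sinα = 95.5
Slice 6: Δl = 1.7/cos47.1° = 2.497 m; N'_6 = 33·cos47.1° − 4·2.497 = 12.5; c'Δl = 5.24; W sinα = 24.2
Σc'Δl = 33.2 kN/m; ΣN' = 734.8 kN/m; ΣW sinα = 255.2 kN/m
Resisting = 33.2 + 734.8·tan25.3° = 33.2 + 347.4 = 380.6 kN/m
FS = 380.6 / 255.2 = 1.491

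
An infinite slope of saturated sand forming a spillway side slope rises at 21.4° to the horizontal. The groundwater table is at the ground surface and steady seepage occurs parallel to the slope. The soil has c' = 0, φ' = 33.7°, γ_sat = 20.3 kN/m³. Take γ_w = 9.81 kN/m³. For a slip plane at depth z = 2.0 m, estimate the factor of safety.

FS = 0.88

With seepage parallel to the slope and the water table at the surface, the effective normal stress on the slip plane uses the buoyant unit weight γ' = γ_sat − γ_w while the driving shear stress uses γ_sat:
FS = [c' + γ' z cos²β tanφ'] / [γ_sat z sinβ cosβ]
(For c' = 0 this reduces to FS = (γ'/γ_sat)·tanφ'/tanβ.)
γ' = 20.3 − 9.81 = 10.49 kN/m³
Numerator = 0.0 + 10.49·2.0·cos²21.4°·tan33.7° = 0.0 + 10.49·2.0·0.8669·0.6669 = 12.129 kPa
Denominator = 20.3·2.0·sin21.4°·cos21.4° = 20.3·2.0·0.3649·0.9311 = 13.793 kPa
FS = 12.129 / 13.793 = 0.879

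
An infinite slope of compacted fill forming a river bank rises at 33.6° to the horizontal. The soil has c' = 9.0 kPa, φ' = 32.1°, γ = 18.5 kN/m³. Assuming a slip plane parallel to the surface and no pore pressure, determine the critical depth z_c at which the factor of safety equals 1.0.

z_c = 18.90 m

Setting FS = 1.00 in FS = [c' + γz cos²β tanφ'] / [γz sinβ cosβ] and solving for z:
z = c' / [γ cosβ (FS·sinβ − cosβ·tanφ')]
  = 9.0 / [18.5·cos33.6°·(1.00·sin33.6° − cos33.6°·tan32.1°)]
  = 9.0 / [18.5·0.8329·(1.00·0.5534 − 0.8329·0.6273)]
  = 9.0 / 0.4762 = 18.901 m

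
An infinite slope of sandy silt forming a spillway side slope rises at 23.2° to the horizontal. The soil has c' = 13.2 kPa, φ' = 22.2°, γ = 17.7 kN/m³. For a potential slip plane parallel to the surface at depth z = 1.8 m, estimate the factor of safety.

For an infinite slope with a slip plane parallel to the surface (no pore pressure): FS = [c' + γz cos²β tanφ'] / [γz sinβ cosβ].
γz = 17.7·1.8 = 31.86 kN/m²
Numerator = 13.2 + 31.86·cos²23.2°·tan22.2° = 13.2 + 31.86·0.8448·0.4081 = 24.184 kPa
Denominator = 31.86·sin23.2°·cos23.2° = 31.86·0.3939·0.9191 = 11.536 kPa
FS = 24.184 / 11.536 = 2.096

FS = 2.10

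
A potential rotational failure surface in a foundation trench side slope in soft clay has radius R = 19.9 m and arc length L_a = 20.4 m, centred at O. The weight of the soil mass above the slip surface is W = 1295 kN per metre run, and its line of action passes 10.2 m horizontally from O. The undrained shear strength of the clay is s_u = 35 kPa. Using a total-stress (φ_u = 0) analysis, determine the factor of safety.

FS = 1.08

Taking moments about the centre O, the resisting moment is provided by the undrained shear strength acting along the arc:
M_R = s_u·L_a·R = 35·20.40·19.9 = 14208.6 kN·m/m
M_D = W·d = 1295·10.2 = 13209.0 kN·m/m
FS = M_R / M_D = 14208.6 / 13209.0 = 1.076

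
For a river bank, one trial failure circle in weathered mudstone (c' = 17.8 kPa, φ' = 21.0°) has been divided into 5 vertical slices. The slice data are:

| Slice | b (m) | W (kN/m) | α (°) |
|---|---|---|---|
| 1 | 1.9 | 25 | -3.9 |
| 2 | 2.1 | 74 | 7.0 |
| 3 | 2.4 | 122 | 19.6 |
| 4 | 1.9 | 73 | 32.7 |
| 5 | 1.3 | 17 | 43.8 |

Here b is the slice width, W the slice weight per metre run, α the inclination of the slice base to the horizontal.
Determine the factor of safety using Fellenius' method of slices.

Ordinary method of slices: FS = Σ[c'·Δl_i + (W_i cosα_i)·tanφ'] / Σ W_i sinα_i, with Δl_i = b_i / cosα_i.
Slice 1: Δl = 1.9/cos(-3.9°) = 1.904 m; N'_1 = 25·cos(-3.9°) = 24.9; c'Δl = 33.90; W sinα = -1.7
Slice 2: Δl = 2.1/cos7.0° = 2.116 m; N'_2 = 74·cos7.0° = 73.4; c'Δl = 37.66; W sinα = 9.0
Slice 3: Δl = 2.4/cos19.6° = 2.548 m; N'_3 = 122·cos19.6° = 114.9; c'Δl = 45.35; W sinα = 40.9
Slice 4: Δl = 1.9/cos32.7° = 2.258 m; N'_4 = 73·cos32.7° = 61.4; c'Δl = 40.19; W sinα = 39.4
Slice 5: Δl = 1.3/cos43.8° = 1.801 m; N'_5 = 17·cos43.8° = 12.3; c'Δl = 32.06; W sinα = 11.8
Σc'Δl = 189.2 kN/m; ΣN' = 287.0 kN/m; ΣW sinα = 99.4 kN/m
Resisting = 189.2 + 287.0·tan21.0° = 189.2 + 110.2 = 299.3 kN/m
FS = 299.3 / 99.4 = 3.010

FS = 3.01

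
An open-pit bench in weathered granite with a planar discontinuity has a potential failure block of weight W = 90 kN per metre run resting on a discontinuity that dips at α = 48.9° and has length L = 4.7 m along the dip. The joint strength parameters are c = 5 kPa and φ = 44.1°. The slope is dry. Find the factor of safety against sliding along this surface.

FS = 1.19

Resolving the block weight along and normal to the plane and applying the Mohr–Coulomb strength on the joint:
N' = W cosα = 90·cos48.9° = 59.2 kN/m
Driving force T = W sinα = 90·sin48.9° = 67.8 kN/m
Resisting force R = c·L + N'·tanφ = 5·4.7 + 59.2·tan44.1° = 23.5 + 57.3 = 80.8 kN/m
FS = R / T = 80.8 / 67.8 = 1.192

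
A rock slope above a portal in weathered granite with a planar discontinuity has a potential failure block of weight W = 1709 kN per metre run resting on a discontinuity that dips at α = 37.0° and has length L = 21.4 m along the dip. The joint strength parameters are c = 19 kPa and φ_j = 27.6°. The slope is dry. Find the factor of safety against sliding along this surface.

Resolving the block weight along and normal to the plane and applying the Mohr–Coulomb strength on the joint:
N' = W cosα = 1709·cos37.0° = 1364.9 kN/m
Driving force T = W sinα = 1709·sin37.0° = 1028.5 kN/m
Resisting force R = c·L + N'·tanφ_j = 19·21.4 + 1364.9·tan27.6° = 406.6 + 713.5 = 1120.1 kN/m
FS = R / T = 1120.1 / 1028.5 = 1.089

FS = 1.09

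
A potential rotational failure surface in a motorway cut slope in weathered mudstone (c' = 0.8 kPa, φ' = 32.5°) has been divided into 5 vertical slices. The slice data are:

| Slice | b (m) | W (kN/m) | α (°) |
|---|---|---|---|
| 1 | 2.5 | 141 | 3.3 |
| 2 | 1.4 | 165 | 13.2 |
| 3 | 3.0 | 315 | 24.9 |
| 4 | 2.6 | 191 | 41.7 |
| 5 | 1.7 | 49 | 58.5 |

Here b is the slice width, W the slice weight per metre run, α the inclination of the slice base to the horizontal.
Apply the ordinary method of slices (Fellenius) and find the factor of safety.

Ordinary method of slices: FS = Σ[c'·Δl_i + (W_i cosα_i)·tanφ'] / Σ W_i sinα_i, with Δl_i = b_i / cosα_i.
Slice 1: Δl = 2.5/cos3.3° = 2.504 m; N'_1 = 141·cos3.3° = 140.8; c'Δl = 2.00; W sinα = 8.1
Slice 2: Δl = 1.4/cos13.2° = 1.438 m; N'_2 = 165·cos13.2° = 160.6; c'Δl = 1.15; W sinα = 37.7
Slice 3: Δl = 3.0/cos24.9° = 3.307 m; N'_3 = 315·cos24.9° = 285.7; c'Δl = 2.65; W sinα = 132.6
Slice 4: Δl = 2.6/cos41.7° = 3.482 m; N'_4 = 191·cos41.7° = 142.6; c'Δl = 2.79; W sinα = 127.1
Slice 5: Δl = 1.7/cos58.5° = 3.254 m; N'_5 = 49·cos58.5° = 25.6; c'Δl = 2.60; W sinα = 41.8
Σc'Δl = 11.2 kN/m; ΣN' = 755.3 kN/m; ΣW sinα = 347.3 kN/m
Resisting = 11.2 + 755.3·tan32.5° = 11.2 + 481.2 = 492.4 kN/m
FS = 492.4 / 347.3 = 1.418

FS = 1.42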